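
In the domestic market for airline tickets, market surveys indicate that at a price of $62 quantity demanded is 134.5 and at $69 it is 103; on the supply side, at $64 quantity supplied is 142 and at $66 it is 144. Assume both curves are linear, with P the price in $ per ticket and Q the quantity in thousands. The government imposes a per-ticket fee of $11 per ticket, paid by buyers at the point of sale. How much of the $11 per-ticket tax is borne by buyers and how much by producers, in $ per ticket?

Buyers bear $2 per ticket; producers bear $9 per ticket.

Demand slope: (103 − 134.5)/(69 − 62) = -4.5, so Qd = 413.5 − 4.5P.
Supply slope: (144 − 142)/(66 − 64) = 1, so Qs = P + 78.
Without the tax, 413.5 − 4.5P = P + 78 gives 5.5P = 335.5, so P* = $61 and Q* = 139.
With the tax collected from buyers, demand (in seller-price terms) shifts: Qd = 413.5 − 4.5(P + 11).
Solving gives Q = 130 with buyers paying $63 and producers receiving $52 (the $11 wedge).
Burden on buyers: $2; on producers: $9. (They sum to $11.)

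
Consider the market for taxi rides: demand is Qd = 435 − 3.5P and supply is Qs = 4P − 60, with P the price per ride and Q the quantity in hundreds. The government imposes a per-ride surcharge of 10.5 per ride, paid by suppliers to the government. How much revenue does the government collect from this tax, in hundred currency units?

Without the tax, 435 − 3.5P = 4P − 60 gives 7.5P = 495, so P* = 66 and Q* = 204.
With the tax collected from suppliers, supply shifts: Qs = 4(P − 10.5) − 60.
New equilibrium: buyers pay 71.6, suppliers receive 61.1, Q = 184.4. (Wedge: Pb − Ps = 10.5.)
Revenue = t · Q = 10.5 · 184.4 = 1936.2.

Tax revenue = 1936.2 hundred.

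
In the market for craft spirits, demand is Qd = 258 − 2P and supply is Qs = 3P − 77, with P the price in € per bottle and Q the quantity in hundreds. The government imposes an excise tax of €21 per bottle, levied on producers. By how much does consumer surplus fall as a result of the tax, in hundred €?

Without the tax, 258 − 2P = 3P − 77 gives 5P = 335, so P* = €67 and Q* = 124.
With the tax collected from producers, supply shifts: Qs = 3(P − 21) − 77.
New equilibrium: consumers pay €79.6, producers receive €58.6, Q = 98.8. (Wedge: Pb − Ps = 21.)
ΔCS is the trapezoid between Q = 98.8 and Q = 124 of height €12.6: ½ · (124 + 98.8) · 12.6 = €1403.64.

Consumer surplus falls by €1403.64 hundred.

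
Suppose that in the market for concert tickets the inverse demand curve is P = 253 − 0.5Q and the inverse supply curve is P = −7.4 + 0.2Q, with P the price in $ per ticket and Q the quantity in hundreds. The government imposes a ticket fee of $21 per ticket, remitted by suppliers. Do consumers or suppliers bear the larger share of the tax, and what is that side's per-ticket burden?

Consumers bear the larger share: $15 per ticket.

Rewrite in direct form: Qd = 506 − 2P and Qs = 5P + 37.
Without the tax, 506 − 2P = 5P + 37 gives 7P = 469, so P* = $67 and Q* = 372.
With the tax collected from suppliers, supply shifts: Qs = 5(P − 21) + 37.
Solving gives Q = 342 with consumers paying $82 and suppliers receiving $61 (the $21 wedge).
Per-ticket burden: consumers $15, suppliers $6.
Consumers take the larger share because demand is less price-elastic here (demand slope 2 vs supply slope 5).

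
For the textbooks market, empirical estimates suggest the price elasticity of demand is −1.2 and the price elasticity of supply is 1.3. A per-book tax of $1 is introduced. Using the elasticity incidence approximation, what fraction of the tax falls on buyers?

Incidence ratio: buyers' share ≈ εs / (εs + |εd|) = 1.3 / (1.3 + 1.2) = 0.52.
Supply is the more elastic side, so buyers bear the larger share.

Buyers' share ≈ 0.52.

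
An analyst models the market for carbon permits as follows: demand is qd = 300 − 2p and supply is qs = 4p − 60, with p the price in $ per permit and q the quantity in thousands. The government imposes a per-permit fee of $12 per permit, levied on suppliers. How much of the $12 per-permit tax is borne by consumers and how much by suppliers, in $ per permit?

Consumers bear $8 per permit; suppliers bear $4 per permit.

Without the tax, 300 − 2p = 4p − 60 gives 6p = 360, so p* = $60 and q* = 180.
With the tax collected from suppliers, supply shifts: qs = 4(p − 12) − 60.
Solving gives q = 164 with consumers paying $68 and suppliers receiving $56 (the $12 wedge).
Burden on consumers: $8; on suppliers: $4. (They sum to $12.)
The less price-elastic side of the market bears the larger share of a per-unit tax.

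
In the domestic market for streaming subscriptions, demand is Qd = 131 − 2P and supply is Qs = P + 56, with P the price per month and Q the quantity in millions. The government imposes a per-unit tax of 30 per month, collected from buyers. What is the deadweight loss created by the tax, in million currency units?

Before the tax: set 131 − 2P = P + 56 → P* = 25, Q* = 81.
With the tax collected from buyers, demand (in seller-price terms) shifts: Qd = 131 − 2(P + 30).
New equilibrium: buyers pay 35, sellers receive 5, Q = 61. (Wedge: Pb − Ps = 30.)
Quantity falls by |ΔQ| = |81 − 61| = 20.
DWL = ½ · t · |ΔQ| = ½ · 30 · 20 = 300.

Deadweight loss = 300 million.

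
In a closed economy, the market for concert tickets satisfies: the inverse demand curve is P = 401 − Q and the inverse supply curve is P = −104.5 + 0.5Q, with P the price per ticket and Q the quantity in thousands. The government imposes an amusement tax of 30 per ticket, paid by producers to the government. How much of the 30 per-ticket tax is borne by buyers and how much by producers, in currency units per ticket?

Inverting to Q(P) form: Qd = 401 − P; Qs = 2P + 209.
Without the tax, 401 − P = 2P + 209 gives 3P = 192, so P* = 64 and Q* = 337.
With the tax collected from producers, supply shifts: Qs = 2(P − 30) + 209.
Solving gives Q = 317 with buyers paying 84 and producers receiving 54 (the 30 wedge).
Burden on buyers: 20; on producers: 10. (They sum to 30.)
The less price-elastic side of the market bears the larger share of a per-unit tax.

Buyers bear 20 per ticket; producers bear 10 per ticket.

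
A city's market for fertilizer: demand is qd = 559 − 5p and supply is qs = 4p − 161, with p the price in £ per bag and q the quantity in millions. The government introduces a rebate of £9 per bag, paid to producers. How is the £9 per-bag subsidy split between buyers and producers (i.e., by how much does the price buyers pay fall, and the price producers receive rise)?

Buyers gain £4 per bag; producers gain £5 per bag.

Before the subsidy: set 559 − 5p = 4p − 161 → p* = £80, q* = 159.
With a per-unit subsidy paid to producers, each receives p + 9 per unit sold, so supply becomes qs = 4(p + 9) − 161.
Solving gives q = 179 with buyers paying £76 and producers receiving £85 (the £9 wedge).
Gain to buyers: £4; to producers: £5. (They sum to £9.)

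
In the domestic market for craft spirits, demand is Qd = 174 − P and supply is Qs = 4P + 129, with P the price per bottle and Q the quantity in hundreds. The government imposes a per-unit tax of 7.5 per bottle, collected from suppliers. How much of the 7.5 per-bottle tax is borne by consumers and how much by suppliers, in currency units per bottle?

Consumers bear 6 per bottle; suppliers bear 1.5 per bottle.

Without the tax, 174 − P = 4P + 129 gives 5P = 45, so P* = 9 and Q* = 165.
With the tax collected from suppliers, supply shifts: Qs = 4(P − 7.5) + 129.
Solving gives Q = 159 with consumers paying 15 and suppliers receiving 7.5 (the 7.5 wedge).
Burden on consumers: 6; on suppliers: 1.5. (They sum to 7.5.)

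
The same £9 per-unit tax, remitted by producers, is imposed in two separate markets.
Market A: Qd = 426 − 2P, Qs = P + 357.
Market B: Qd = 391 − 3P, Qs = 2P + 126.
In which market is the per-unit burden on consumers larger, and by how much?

Market B, by £0.6.

Market A: pre-tax P* = £23, Q* = 380; post-tax Q = 374; per-unit burden on consumers = £3.
Market B: pre-tax P* = £53, Q* = 232; post-tax Q = 221.2; per-unit burden on consumers = £3.6.
Difference: £3 vs £3.6 → market B is larger by £0.6.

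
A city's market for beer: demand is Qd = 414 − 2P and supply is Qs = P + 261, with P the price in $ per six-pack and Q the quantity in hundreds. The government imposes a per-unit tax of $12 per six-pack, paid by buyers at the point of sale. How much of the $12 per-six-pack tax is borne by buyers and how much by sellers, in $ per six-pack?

Buyers bear $4 per six-pack; sellers bear $8 per six-pack.

Before the tax: set 414 − 2P = P + 261 → P* = $51, Q* = 312.
With the tax collected from buyers, demand (in seller-price terms) shifts: Qd = 414 − 2(P + 12).
Solving gives Q = 304 with buyers paying $55 and sellers receiving $43 (the $12 wedge).
Burden on buyers: $4; on sellers: $8. (They sum to $12.)
The less price-elastic side of the market bears the larger share of a per-unit tax.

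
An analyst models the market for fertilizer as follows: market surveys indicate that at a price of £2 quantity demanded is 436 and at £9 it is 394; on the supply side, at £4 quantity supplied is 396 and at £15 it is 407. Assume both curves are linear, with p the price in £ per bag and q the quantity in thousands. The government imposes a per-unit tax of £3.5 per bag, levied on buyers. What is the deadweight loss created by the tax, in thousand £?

Demand slope: (394 − 436)/(9 − 2) = -6, so qd = 448 − 6p.
Supply slope: (407 − 396)/(15 − 4) = 1, so qs = p + 392.
Without the tax, 448 − 6p = p + 392 gives 7p = 56, so p* = £8 and q* = 400.
With the tax collected from buyers, demand (in seller-price terms) shifts: qd = 448 − 6(p + 3.5).
Solving gives q = 397 with buyers paying £8.5 and producers receiving £5 (the £3.5 wedge).
Quantity falls by |ΔQ| = |400 − 397| = 3.
DWL = ½ · t · |ΔQ| = ½ · 3.5 · 3 = £5.25.

Deadweight loss = £5.25 thousand.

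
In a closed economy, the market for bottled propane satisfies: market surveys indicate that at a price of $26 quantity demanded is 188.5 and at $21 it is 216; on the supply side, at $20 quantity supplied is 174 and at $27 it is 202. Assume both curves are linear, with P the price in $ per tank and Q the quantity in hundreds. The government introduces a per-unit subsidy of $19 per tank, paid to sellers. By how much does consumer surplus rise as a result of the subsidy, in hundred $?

Consumer surplus rises by $1728 hundred.

Demand slope: (216 − 188.5)/(21 − 26) = -5.5, so Qd = 331.5 − 5.5P.
Supply slope: (202 − 174)/(27 − 20) = 4, so Qs = 4P + 94.
Without the subsidy, 331.5 − 5.5P = 4P + 94 gives 9.5P = 237.5, so P* = $25 and Q* = 194.
With a per-unit subsidy paid to sellers, each receives P + 19 per unit sold, so supply becomes Qs = 4(P + 19) + 94.
New equilibrium: consumers pay $17, sellers receive $36, Q = 238. (Wedge: Pb − Ps = −19.)
ΔCS is the trapezoid between Q = 238 and Q = 194 of height $8: ½ · (194 + 238) · 8 = $1728.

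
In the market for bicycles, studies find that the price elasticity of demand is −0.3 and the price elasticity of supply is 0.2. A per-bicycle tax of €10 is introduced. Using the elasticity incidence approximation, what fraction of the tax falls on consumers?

Consumers' share ≈ 0.4.

Incidence ratio: consumers' share ≈ εs / (εs + |εd|) = 0.2 / (0.2 + 0.3) = 0.4.
Supply is the less elastic side, so consumers bear the smaller share.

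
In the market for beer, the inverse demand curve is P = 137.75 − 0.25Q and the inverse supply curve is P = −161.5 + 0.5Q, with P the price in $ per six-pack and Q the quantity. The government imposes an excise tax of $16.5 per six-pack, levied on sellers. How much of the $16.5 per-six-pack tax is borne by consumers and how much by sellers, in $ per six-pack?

Consumers bear $5.5 per six-pack; sellers bear $11 per six-pack.

Rewrite in direct form: Qd = 551 − 4P and Qs = 2P + 323.
Before the tax: set 551 − 4P = 2P + 323 → P* = $38, Q* = 399.
With the tax collected from sellers, supply shifts: Qs = 2(P − 16.5) + 323.
Solving gives Q = 377 with consumers paying $43.5 and sellers receiving $27 (the $16.5 wedge).
Burden on consumers: $5.5; on sellers: $11. (They sum to $16.5.)
The less price-elastic side of the market bears the larger share of a per-unit tax.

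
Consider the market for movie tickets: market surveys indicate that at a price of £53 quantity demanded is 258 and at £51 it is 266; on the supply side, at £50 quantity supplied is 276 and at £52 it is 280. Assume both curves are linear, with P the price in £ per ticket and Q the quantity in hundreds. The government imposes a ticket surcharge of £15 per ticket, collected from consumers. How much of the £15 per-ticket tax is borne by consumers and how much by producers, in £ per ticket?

Consumers bear £5 per ticket; producers bear £10 per ticket.

Demand slope: (266 − 258)/(51 − 53) = -4, so Qd = 470 − 4P.
Supply slope: (280 − 276)/(52 − 50) = 2, so Qs = 2P + 176.
Without the tax, 470 − 4P = 2P + 176 gives 6P = 294, so P* = £49 and Q* = 274.
With the tax collected from consumers, demand (in seller-price terms) shifts: Qd = 470 − 4(P + 15).
Solving gives Q = 254 with consumers paying £54 and producers receiving £39 (the £15 wedge).
Burden on consumers: £5; on producers: £10. (They sum to £15.)
The less price-elastic side of the market bears the larger share of a per-unit tax.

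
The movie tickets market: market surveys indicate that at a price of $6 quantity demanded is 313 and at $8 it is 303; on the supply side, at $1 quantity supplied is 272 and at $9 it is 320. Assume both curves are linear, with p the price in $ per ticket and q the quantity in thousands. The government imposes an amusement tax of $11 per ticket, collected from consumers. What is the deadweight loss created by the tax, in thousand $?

Demand slope: (303 − 313)/(8 − 6) = -5, so qd = 343 − 5p.
Supply slope: (320 − 272)/(9 − 1) = 6, so qs = 6p + 266.
Before the tax: set 343 − 5p = 6p + 266 → p* = $7, q* = 308.
With the tax collected from consumers, demand (in seller-price terms) shifts: qd = 343 − 5(p + 11).
New equilibrium: consumers pay $13, producers receive $2, q = 278. (Wedge: pb − ps = 11.)
Quantity falls by |ΔQ| = |308 − 278| = 30.
DWL = ½ · t · |ΔQ| = ½ · 11 · 30 = $165.

Deadweight loss = $165 thousand.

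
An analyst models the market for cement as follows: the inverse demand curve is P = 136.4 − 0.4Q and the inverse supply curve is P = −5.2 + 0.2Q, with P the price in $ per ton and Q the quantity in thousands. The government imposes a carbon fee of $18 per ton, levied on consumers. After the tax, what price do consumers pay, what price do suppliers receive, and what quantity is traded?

Consumers pay $54; suppliers receive $36; quantity = 206.

Rewrite in direct form: Qd = 341 − 2.5P and Qs = 5P + 26.
Without the tax, 341 − 2.5P = 5P + 26 gives 7.5P = 315, so P* = $42 and Q* = 236.
With the tax collected from consumers, demand (in seller-price terms) shifts: Qd = 341 − 2.5(P + 18).
Solving gives Q = 206 with consumers paying $54 and suppliers receiving $36 (the $18 wedge).
The less price-elastic side of the market bears the larger share of a per-unit tax.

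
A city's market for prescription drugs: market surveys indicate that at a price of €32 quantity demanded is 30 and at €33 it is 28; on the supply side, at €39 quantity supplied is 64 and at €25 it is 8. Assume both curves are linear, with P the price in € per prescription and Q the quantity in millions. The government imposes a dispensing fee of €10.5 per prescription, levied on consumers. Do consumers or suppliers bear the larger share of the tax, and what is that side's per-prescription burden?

Demand slope: (28 − 30)/(33 − 32) = -2, so Qd = 94 − 2P.
Supply slope: (8 − 64)/(25 − 39) = 4, so Qs = 4P − 92.
Before the tax: set 94 − 2P = 4P − 92 → P* = €31, Q* = 32.
With the tax collected from consumers, demand (in seller-price terms) shifts: Qd = 94 − 2(P + 10.5).
Solving gives Q = 18 with consumers paying €38 and suppliers receiving €27.5 (the €10.5 wedge).
Per-prescription burden: consumers €7, suppliers €3.5.
Consumers take the larger share because demand is less price-elastic here (demand slope 2 vs supply slope 4).
The less price-elastic side of the market bears the larger share of a per-unit tax.

Consumers bear the larger share: €7 per prescription.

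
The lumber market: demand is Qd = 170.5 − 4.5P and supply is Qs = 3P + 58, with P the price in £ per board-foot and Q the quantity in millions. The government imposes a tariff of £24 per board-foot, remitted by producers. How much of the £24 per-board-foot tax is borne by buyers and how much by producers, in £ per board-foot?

Buyers bear £9.6 per board-foot; producers bear £14.4 per board-foot.

Without the tax, 170.5 − 4.5P = 3P + 58 gives 7.5P = 112.5, so P* = £15 and Q* = 103.
With the tax collected from producers, supply shifts: Qs = 3(P − 24) + 58.
Solving gives Q = 59.8 with buyers paying £24.6 and producers receiving £0.6 (the £24 wedge).
Burden on buyers: £9.6; on producers: £14.4. (They sum to £24.)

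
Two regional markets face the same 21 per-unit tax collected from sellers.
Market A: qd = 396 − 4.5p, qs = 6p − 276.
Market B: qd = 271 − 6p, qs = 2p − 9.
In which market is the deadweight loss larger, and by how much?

Market A: pre-tax p* = 64, q* = 108; post-tax q = 54; deadweight loss = 567.
Market B: pre-tax p* = 35, q* = 61; post-tax q = 29.5; deadweight loss = 330.75.
Difference: 567 vs 330.75 → market A is larger by 236.25.

Market A, by 236.25.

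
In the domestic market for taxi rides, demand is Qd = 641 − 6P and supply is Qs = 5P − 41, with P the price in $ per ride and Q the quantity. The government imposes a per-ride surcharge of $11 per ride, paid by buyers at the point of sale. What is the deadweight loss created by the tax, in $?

Without the tax, 641 − 6P = 5P − 41 gives 11P = 682, so P* = $62 and Q* = 269.
With the tax collected from buyers, demand (in seller-price terms) shifts: Qd = 641 − 6(P + 11).
Solving gives Q = 239 with buyers paying $67 and suppliers receiving $56 (the $11 wedge).
Quantity falls by |ΔQ| = |269 − 239| = 30.
DWL = ½ · t · |ΔQ| = ½ · 11 · 30 = $165.

Deadweight loss = $165.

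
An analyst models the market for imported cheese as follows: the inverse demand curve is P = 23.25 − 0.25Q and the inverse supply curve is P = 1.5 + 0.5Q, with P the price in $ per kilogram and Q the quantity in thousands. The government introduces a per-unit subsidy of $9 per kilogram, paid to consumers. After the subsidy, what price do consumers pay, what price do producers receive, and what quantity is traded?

Inverting to Q(P) form: Qd = 93 − 4P; Qs = 2P − 3.
Before the subsidy: set 93 − 4P = 2P − 3 → P* = $16, Q* = 29.
With a per-unit subsidy paid to consumers, each effectively pays P − 9, so demand becomes Qd = 93 − 4(P − 9).
Solving gives Q = 41 with consumers paying $13 and producers receiving $22 (the $9 wedge).

Consumers pay $13; producers receive $22; quantity = 41.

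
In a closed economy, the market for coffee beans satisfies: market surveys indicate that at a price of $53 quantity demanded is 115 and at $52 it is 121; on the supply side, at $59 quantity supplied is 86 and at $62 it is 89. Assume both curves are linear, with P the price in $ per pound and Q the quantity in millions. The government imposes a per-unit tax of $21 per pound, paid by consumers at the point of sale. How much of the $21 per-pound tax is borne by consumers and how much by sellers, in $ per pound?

Demand slope: (121 − 115)/(52 − 53) = -6, so Qd = 433 − 6P.
Supply slope: (89 − 86)/(62 − 59) = 1, so Qs = P + 27.
Without the tax, 433 − 6P = P + 27 gives 7P = 406, so P* = $58 and Q* = 85.
With the tax collected from consumers, demand (in seller-price terms) shifts: Qd = 433 − 6(P + 21).
Solving gives Q = 67 with consumers paying $61 and sellers receiving $40 (the $21 wedge).
Burden on consumers: $3; on sellers: $18. (They sum to $21.)
The less price-elastic side of the market bears the larger share of a per-unit tax.

Consumers bear $3 per pound; sellers bear $18 per pound.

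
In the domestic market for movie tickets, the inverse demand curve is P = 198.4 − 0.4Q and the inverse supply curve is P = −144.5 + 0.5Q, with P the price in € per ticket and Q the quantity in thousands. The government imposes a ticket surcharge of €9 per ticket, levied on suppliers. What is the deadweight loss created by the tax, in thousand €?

Deadweight loss = €45 thousand.

Inverting to Q(P) form: Qd = 496 − 2.5P; Qs = 2P + 289.
Before the tax: set 496 − 2.5P = 2P + 289 → P* = €46, Q* = 381.
With the tax collected from suppliers, supply shifts: Qs = 2(P − 9) + 289.
New equilibrium: buyers pay €50, suppliers receive €41, Q = 371. (Wedge: Pb − Ps = 9.)
Quantity falls by |ΔQ| = |381 − 371| = 10.
DWL = ½ · t · |ΔQ| = ½ · 9 · 10 = €45.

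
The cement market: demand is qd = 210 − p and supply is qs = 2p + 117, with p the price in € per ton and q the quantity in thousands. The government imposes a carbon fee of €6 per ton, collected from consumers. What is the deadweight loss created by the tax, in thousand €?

Deadweight loss = €12 thousand.

Before the tax: set 210 − p = 2p + 117 → p* = €31, q* = 179.
With the tax collected from consumers, demand (in seller-price terms) shifts: qd = 210 − (p + 6).
New equilibrium: consumers pay €35, suppliers receive €29, q = 175. (Wedge: pb − ps = 6.)
Quantity falls by |ΔQ| = |179 − 175| = 4.
DWL = ½ · t · |ΔQ| = ½ · 6 · 4 = €12.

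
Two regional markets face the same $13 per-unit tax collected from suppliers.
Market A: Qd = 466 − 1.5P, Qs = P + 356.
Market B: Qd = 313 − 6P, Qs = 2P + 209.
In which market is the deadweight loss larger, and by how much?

Market A: pre-tax P* = $44, Q* = 400; post-tax Q = 392.2; deadweight loss = $50.7.
Market B: pre-tax P* = $13, Q* = 235; post-tax Q = 215.5; deadweight loss = $126.75.
Difference: $50.7 vs $126.75 → market B is larger by $76.05.

Market B, by $76.05.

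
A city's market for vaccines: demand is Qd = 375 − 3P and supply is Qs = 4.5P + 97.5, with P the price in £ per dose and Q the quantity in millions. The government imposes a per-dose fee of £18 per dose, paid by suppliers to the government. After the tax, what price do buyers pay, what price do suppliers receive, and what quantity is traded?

Before the tax: set 375 − 3P = 4.5P + 97.5 → P* = £37, Q* = 264.
With the tax collected from suppliers, supply shifts: Qs = 4.5(P − 18) + 97.5.
New equilibrium: buyers pay £47.8, suppliers receive £29.8, Q = 231.6. (Wedge: Pb − Ps = 18.)
The less price-elastic side of the market bears the larger share of a per-unit tax.

Buyers pay £47.8; suppliers receive £29.8; quantity = 231.6.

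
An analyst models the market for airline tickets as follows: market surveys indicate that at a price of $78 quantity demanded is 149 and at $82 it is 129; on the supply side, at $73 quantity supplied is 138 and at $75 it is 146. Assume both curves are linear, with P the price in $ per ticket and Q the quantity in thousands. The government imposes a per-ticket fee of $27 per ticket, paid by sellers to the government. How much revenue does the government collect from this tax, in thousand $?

Demand slope: (129 − 149)/(82 − 78) = -5, so Qd = 539 − 5P.
Supply slope: (146 − 138)/(75 − 73) = 4, so Qs = 4P − 154.
Before the tax: set 539 − 5P = 4P − 154 → P* = $77, Q* = 154.
With the tax collected from sellers, supply shifts: Qs = 4(P − 27) − 154.
Solving gives Q = 94 with buyers paying $89 and sellers receiving $62 (the $27 wedge).
Revenue = t · Q = 27 · 94 = $2538.

Tax revenue = $2538 thousand.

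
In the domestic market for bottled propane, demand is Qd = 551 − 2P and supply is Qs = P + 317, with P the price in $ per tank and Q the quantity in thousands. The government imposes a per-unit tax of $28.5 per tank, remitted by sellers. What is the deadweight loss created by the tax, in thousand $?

Without the tax, 551 − 2P = P + 317 gives 3P = 234, so P* = $78 and Q* = 395.
With the tax collected from sellers, supply shifts: Qs = (P − 28.5) + 317.
Solving gives Q = 376 with buyers paying $87.5 and sellers receiving $59 (the $28.5 wedge).
Quantity falls by |ΔQ| = |395 − 376| = 19.
DWL = ½ · t · |ΔQ| = ½ · 28.5 · 19 = $270.75.

Deadweight loss = $270.75 thousand.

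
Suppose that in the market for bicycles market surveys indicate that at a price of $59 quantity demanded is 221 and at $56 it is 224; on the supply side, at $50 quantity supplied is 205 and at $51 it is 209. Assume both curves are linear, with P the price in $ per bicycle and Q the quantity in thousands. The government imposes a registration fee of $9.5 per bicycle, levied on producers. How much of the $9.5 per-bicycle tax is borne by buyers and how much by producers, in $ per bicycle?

Buyers bear $7.6 per bicycle; producers bear $1.9 per bicycle.

Demand slope: (224 − 221)/(56 − 59) = -1, so Qd = 280 − P.
Supply slope: (209 − 205)/(51 − 50) = 4, so Qs = 4P + 5.
Before the tax: set 280 − P = 4P + 5 → P* = $55, Q* = 225.
With the tax collected from producers, supply shifts: Qs = 4(P − 9.5) + 5.
Solving gives Q = 217.4 with buyers paying $62.6 and producers receiving $53.1 (the $9.5 wedge).
Burden on buyers: $7.6; on producers: $1.9. (They sum to $9.5.)
The less price-elastic side of the market bears the larger share of a per-unit tax.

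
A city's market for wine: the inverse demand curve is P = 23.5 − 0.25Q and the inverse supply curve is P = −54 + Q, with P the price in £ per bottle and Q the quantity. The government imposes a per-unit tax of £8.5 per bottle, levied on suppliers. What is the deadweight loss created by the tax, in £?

Deadweight loss = £28.9.

Inverting to Q(P) form: Qd = 94 − 4P; Qs = P + 54.
Without the tax, 94 − 4P = P + 54 gives 5P = 40, so P* = £8 and Q* = 62.
With the tax collected from suppliers, supply shifts: Qs = (P − 8.5) + 54.
Solving gives Q = 55.2 with consumers paying £9.7 and suppliers receiving £1.2 (the £8.5 wedge).
Quantity falls by |ΔQ| = |62 − 55.2| = 6.8.
DWL = ½ · t · |ΔQ| = ½ · 8.5 · 6.8 = £28.9.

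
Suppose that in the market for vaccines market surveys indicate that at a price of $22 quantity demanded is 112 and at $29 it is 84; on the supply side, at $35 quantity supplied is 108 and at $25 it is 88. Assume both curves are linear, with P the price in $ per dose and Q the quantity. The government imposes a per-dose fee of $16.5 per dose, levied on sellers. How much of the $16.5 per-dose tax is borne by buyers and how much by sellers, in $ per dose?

Buyers bear $5.5 per dose; sellers bear $11 per dose.

Demand slope: (84 − 112)/(29 − 22) = -4, so Qd = 200 − 4P.
Supply slope: (88 − 108)/(25 − 35) = 2, so Qs = 2P + 38.
Before the tax: set 200 − 4P = 2P + 38 → P* = $27, Q* = 92.
With the tax collected from sellers, supply shifts: Qs = 2(P − 16.5) + 38.
Solving gives Q = 70 with buyers paying $32.5 and sellers receiving $16 (the $16.5 wedge).
Burden on buyers: $5.5; on sellers: $11. (They sum to $16.5.)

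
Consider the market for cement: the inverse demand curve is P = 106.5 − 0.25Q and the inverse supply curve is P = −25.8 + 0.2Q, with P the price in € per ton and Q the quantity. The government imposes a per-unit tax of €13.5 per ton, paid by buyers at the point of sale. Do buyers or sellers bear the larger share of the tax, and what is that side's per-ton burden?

Inverting to Q(P) form: Qd = 426 − 4P; Qs = 5P + 129.
Before the tax: set 426 − 4P = 5P + 129 → P* = €33, Q* = 294.
With the tax collected from buyers, demand (in seller-price terms) shifts: Qd = 426 − 4(P + 13.5).
New equilibrium: buyers pay €40.5, sellers receive €27, Q = 264. (Wedge: Pb − Ps = 13.5.)
Per-ton burden: buyers €7.5, sellers €6.
Buyers take the larger share because demand is less price-elastic here (demand slope 4 vs supply slope 5).
The less price-elastic side of the market bears the larger share of a per-unit tax.

Buyers bear the larger share: €7.5 per ton.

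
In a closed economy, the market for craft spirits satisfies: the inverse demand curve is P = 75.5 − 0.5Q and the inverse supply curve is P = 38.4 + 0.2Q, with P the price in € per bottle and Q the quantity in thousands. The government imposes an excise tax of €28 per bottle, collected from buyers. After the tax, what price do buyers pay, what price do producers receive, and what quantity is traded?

Inverting to Q(P) form: Qd = 151 − 2P; Qs = 5P − 192.
Without the tax, 151 − 2P = 5P − 192 gives 7P = 343, so P* = €49 and Q* = 53.
With the tax collected from buyers, demand (in seller-price terms) shifts: Qd = 151 − 2(P + 28).
Solving gives Q = 13 with buyers paying €69 and producers receiving €41 (the €28 wedge).
The less price-elastic side of the market bears the larger share of a per-unit tax.

Buyers pay €69; producers receive €41; quantity = 13.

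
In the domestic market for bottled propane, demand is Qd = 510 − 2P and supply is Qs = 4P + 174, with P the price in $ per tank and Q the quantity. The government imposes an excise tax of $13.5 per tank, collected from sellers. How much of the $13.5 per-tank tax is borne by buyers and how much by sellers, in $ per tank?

Buyers bear $9 per tank; sellers bear $4.5 per tank.

Before the tax: set 510 − 2P = 4P + 174 → P* = $56, Q* = 398.
With the tax collected from sellers, supply shifts: Qs = 4(P − 13.5) + 174.
Solving gives Q = 380 with buyers paying $65 and sellers receiving $51.5 (the $13.5 wedge).
Burden on buyers: $9; on sellers: $4.5. (They sum to $13.5.)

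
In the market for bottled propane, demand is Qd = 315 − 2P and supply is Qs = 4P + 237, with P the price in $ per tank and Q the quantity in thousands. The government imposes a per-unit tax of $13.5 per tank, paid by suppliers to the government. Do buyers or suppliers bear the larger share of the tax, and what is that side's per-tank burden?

Buyers bear the larger share: $9 per tank.

Without the tax, 315 − 2P = 4P + 237 gives 6P = 78, so P* = $13 and Q* = 289.
With the tax collected from suppliers, supply shifts: Qs = 4(P − 13.5) + 237.
Solving gives Q = 271 with buyers paying $22 and suppliers receiving $8.5 (the $13.5 wedge).
Per-tank burden: buyers $9, suppliers $4.5.
Buyers take the larger share because demand is less price-elastic here (demand slope 2 vs supply slope 4).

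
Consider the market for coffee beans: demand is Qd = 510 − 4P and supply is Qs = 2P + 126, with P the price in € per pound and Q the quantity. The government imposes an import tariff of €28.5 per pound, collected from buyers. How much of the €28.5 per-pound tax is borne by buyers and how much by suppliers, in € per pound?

Before the tax: set 510 − 4P = 2P + 126 → P* = €64, Q* = 254.
With the tax collected from buyers, demand (in seller-price terms) shifts: Qd = 510 − 4(P + 28.5).
Solving gives Q = 216 with buyers paying €73.5 and suppliers receiving €45 (the €28.5 wedge).
Burden on buyers: €9.5; on suppliers: €19. (They sum to €28.5.)

Buyers bear €9.5 per pound; suppliers bear €19 per pound.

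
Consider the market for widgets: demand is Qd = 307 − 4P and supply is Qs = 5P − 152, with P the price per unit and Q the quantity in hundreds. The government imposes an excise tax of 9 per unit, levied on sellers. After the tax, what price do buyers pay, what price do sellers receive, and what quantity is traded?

Before the tax: set 307 − 4P = 5P − 152 → P* = 51, Q* = 103.
With the tax collected from sellers, supply shifts: Qs = 5(P − 9) − 152.
New equilibrium: buyers pay 56, sellers receive 47, Q = 83. (Wedge: Pb − Ps = 9.)

Buyers pay 56; sellers receive 47; quantity = 83.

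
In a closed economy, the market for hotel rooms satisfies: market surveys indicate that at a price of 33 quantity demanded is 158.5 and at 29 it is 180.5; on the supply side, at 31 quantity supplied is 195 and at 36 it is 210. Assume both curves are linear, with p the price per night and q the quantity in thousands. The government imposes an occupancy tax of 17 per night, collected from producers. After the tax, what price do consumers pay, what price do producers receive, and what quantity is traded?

Consumers pay 34; producers receive 17; quantity = 153.

Demand slope: (180.5 − 158.5)/(29 − 33) = -5.5, so qd = 340 − 5.5p.
Supply slope: (210 − 195)/(36 − 31) = 3, so qs = 3p + 102.
Before the tax: set 340 − 5.5p = 3p + 102 → p* = 28, q* = 186.
With the tax collected from producers, supply shifts: qs = 3(p − 17) + 102.
Solving gives q = 153 with consumers paying 34 and producers receiving 17 (the 17 wedge).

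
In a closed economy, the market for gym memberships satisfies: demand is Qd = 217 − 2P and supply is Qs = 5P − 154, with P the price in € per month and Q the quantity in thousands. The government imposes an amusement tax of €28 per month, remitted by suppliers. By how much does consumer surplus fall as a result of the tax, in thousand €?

Before the tax: set 217 − 2P = 5P − 154 → P* = €53, Q* = 111.
With the tax collected from suppliers, supply shifts: Qs = 5(P − 28) − 154.
New equilibrium: buyers pay €73, suppliers receive €45, Q = 71. (Wedge: Pb − Ps = 28.)
ΔCS is the trapezoid between Q = 71 and Q = 111 of height €20: ½ · (111 + 71) · 20 = €1820.

Consumer surplus falls by €1820 thousand.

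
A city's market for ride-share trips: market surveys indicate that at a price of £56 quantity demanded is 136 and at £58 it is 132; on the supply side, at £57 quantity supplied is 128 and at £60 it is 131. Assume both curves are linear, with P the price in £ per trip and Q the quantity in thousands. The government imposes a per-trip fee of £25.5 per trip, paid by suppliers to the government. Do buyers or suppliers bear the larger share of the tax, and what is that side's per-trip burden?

Suppliers bear the larger share: £17 per trip.

Demand slope: (132 − 136)/(58 − 56) = -2, so Qd = 248 − 2P.
Supply slope: (131 − 128)/(60 − 57) = 1, so Qs = P + 71.
Before the tax: set 248 − 2P = P + 71 → P* = £59, Q* = 130.
With the tax collected from suppliers, supply shifts: Qs = (P − 25.5) + 71.
New equilibrium: buyers pay £67.5, suppliers receive £42, Q = 113. (Wedge: Pb − Ps = 25.5.)
Per-trip burden: buyers £8.5, suppliers £17.
Suppliers take the larger share because supply is less price-elastic here (demand slope 2 vs supply slope 1).
The less price-elastic side of the market bears the larger share of a per-unit tax.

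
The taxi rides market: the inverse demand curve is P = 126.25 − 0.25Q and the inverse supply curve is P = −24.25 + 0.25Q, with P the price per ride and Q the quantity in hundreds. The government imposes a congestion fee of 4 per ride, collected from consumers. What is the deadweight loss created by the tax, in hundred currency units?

Deadweight loss = 16 hundred.

Inverting to Q(P) form: Qd = 505 − 4P; Qs = 4P + 97.
Before the tax: set 505 − 4P = 4P + 97 → P* = 51, Q* = 301.
With the tax collected from consumers, demand (in seller-price terms) shifts: Qd = 505 − 4(P + 4).
New equilibrium: consumers pay 53, suppliers receive 49, Q = 293. (Wedge: Pb − Ps = 4.)
Quantity falls by |ΔQ| = |301 − 293| = 8.
DWL = ½ · t · |ΔQ| = ½ · 4 · 8 = 16.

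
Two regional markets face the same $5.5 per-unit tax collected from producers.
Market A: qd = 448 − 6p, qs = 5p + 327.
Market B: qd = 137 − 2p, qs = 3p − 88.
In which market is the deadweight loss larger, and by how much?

Market A, by $23.1.

Market A: pre-tax p* = $11, q* = 382; post-tax q = 367; deadweight loss = $41.25.
Market B: pre-tax p* = $45, q* = 47; post-tax q = 40.4; deadweight loss = $18.15.
Difference: $41.25 vs $18.15 → market A is larger by $23.1.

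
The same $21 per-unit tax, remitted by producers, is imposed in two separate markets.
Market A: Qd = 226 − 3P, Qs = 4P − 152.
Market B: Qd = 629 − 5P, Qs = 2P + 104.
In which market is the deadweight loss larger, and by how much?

Market A: pre-tax P* = $54, Q* = 64; post-tax Q = 28; deadweight loss = $378.
Market B: pre-tax P* = $75, Q* = 254; post-tax Q = 224; deadweight loss = $315.
Difference: $378 vs $315 → market A is larger by $63.

Market A, by $63.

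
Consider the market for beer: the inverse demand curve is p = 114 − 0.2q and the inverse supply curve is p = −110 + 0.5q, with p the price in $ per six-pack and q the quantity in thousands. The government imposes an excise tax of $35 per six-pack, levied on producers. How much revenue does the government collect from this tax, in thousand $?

Tax revenue = $9450 thousand.

Inverting to q(p) form: qd = 570 − 5p; qs = 2p + 220.
Before the tax: set 570 − 5p = 2p + 220 → p* = $50, q* = 320.
With the tax collected from producers, supply shifts: qs = 2(p − 35) + 220.
Solving gives q = 270 with buyers paying $60 and producers receiving $25 (the $35 wedge).
Revenue = t · Q = 35 · 270 = $9450.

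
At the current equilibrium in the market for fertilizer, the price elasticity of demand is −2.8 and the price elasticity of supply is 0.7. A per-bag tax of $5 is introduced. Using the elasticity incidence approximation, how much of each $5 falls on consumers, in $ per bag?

Incidence ratio: consumers' share ≈ εs / (εs + |εd|) = 0.7 / (0.7 + 2.8) = 0.2.
So consumers bear ≈ 0.2 × $5 = $1; producers bear $4.

Consumers bear ≈ $1 per bag.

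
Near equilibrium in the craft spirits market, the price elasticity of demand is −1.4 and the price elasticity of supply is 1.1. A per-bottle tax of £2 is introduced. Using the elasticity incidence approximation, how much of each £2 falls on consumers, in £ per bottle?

Incidence ratio: consumers' share ≈ εs / (εs + |εd|) = 1.1 / (1.1 + 1.4) = 0.44.
So consumers bear ≈ 0.44 × £2 = £0.88; sellers bear £1.12.

Consumers bear ≈ £0.88 per bottle.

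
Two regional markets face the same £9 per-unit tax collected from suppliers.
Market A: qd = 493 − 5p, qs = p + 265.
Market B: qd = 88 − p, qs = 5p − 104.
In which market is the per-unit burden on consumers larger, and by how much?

Market B, by £6.

Market A: pre-tax p* = £38, q* = 303; post-tax q = 295.5; per-unit burden on consumers = £1.5.
Market B: pre-tax p* = £32, q* = 56; post-tax q = 48.5; per-unit burden on consumers = £7.5.
Difference: £1.5 vs £7.5 → market B is larger by £6.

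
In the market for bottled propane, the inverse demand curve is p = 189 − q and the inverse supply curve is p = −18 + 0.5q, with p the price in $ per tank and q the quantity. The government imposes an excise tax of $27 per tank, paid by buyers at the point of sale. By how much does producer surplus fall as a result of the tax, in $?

Inverting to q(p) form: qd = 189 − p; qs = 2p + 36.
Before the tax: set 189 − p = 2p + 36 → p* = $51, q* = 138.
With the tax collected from buyers, demand (in seller-price terms) shifts: qd = 189 − (p + 27).
Solving gives q = 120 with buyers paying $69 and producers receiving $42 (the $27 wedge).
ΔPS is the trapezoid between Q = 120 and Q = 138 of height $9: ½ · (138 + 120) · 9 = $1161.

Producer surplus falls by $1161.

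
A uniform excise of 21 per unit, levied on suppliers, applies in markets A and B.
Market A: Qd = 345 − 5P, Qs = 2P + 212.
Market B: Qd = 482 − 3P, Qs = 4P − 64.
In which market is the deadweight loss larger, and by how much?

Market B, by 63.

Market A: pre-tax P* = 19, Q* = 250; post-tax Q = 220; deadweight loss = 315.
Market B: pre-tax P* = 78, Q* = 248; post-tax Q = 212; deadweight loss = 378.
Difference: 315 vs 378 → market B is larger by 63.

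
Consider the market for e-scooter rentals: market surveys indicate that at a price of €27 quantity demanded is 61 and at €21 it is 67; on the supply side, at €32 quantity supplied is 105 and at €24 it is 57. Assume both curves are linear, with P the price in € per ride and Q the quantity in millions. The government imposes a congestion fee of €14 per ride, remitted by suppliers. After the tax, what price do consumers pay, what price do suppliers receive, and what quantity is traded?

Demand slope: (67 − 61)/(21 − 27) = -1, so Qd = 88 − P.
Supply slope: (57 − 105)/(24 − 32) = 6, so Qs = 6P − 87.
Without the tax, 88 − P = 6P − 87 gives 7P = 175, so P* = €25 and Q* = 63.
With the tax collected from suppliers, supply shifts: Qs = 6(P − 14) − 87.
New equilibrium: consumers pay €37, suppliers receive €23, Q = 51. (Wedge: Pb − Ps = 14.)

Consumers pay €37; suppliers receive €23; quantity = 51.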